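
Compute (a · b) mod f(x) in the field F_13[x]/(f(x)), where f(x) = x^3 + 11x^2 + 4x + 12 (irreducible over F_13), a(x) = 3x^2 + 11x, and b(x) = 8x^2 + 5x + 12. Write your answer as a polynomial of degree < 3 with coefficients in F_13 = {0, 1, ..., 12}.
a · b ≡ 11x^2 + 7x + 8 (mod f(x))

Multiply in F_13[x]: a(x)·b(x) = (3x^2 + 11x)·(8x^2 + 5x + 12) = 11x^4 + 12x^3 + 2x. This has degree ≥ 3, so divide by f(x) over F_13: 11x^4 + 12x^3 + 2x = (11x + 8)·(x^3 + 11x^2 + 4x + 12) + (11x^2 + 7x + 8). Hence a·b ≡ 11x^2 + 7x + 8 (mod f). (F_13[x]/(f) is a field with 13^3 = 2197 elements since f is irreducible of degree 3.)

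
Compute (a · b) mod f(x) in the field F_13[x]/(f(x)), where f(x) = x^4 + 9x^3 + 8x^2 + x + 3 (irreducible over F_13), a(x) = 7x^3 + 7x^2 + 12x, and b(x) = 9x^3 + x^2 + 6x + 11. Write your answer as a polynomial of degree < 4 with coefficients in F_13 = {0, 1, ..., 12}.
a · b ≡ 8x^3 + x^2 + 6x + 11 (mod f(x))

Multiply in F_13[x]: a(x)·b(x) = (7x^3 + 7x^2 + 12x)·(9x^3 + x^2 + 6x + 11) = 11x^6 + 5x^5 + x^4 + x^3 + 6x^2 + 2x. This has degree ≥ 4, so divide by f(x) over F_13: 11x^6 + 5x^5 + x^4 + x^3 + 6x^2 + 2x = (11x^2 + 10x + 5)·(x^4 + 9x^3 + 8x^2 + x + 3) + (8x^3 + x^2 + 6x + 11). Hence a·b ≡ 8x^3 + x^2 + 6x + 11 (mod f). (F_13[x]/(f) is a field with 13^4 = 28561 elements since f is irreducible of degree 4.)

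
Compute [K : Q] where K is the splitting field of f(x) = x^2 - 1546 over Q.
[K : Q] = 2

f(x) = x^2 - 1546 factors as (x - √1546)(x + √1546). The splitting field is K = Q(√1546). Since 1546 is squarefree and > 1, it is not a perfect square, so x^2 - 1546 is irreducible over Q and [Q(√1546) : Q] = 2. Hence [K : Q] = 2.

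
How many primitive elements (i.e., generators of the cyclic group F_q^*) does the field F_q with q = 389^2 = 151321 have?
There are φ(151320) = 36864 primitive elements

F_q^* is cyclic of order q - 1 = 151320. A cyclic group of order m has exactly φ(m) generators. Here m = 151320 = 2^3 · 3 · 5 · 13 · 97, so the number of primitive elements is φ(151320) = 36864.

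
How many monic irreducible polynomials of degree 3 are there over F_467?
There are 33949032 monic irreducible polynomials of degree 3 over F_467

Each element of F_{467^3} that lies in no proper subfield is a root of exactly one monic irreducible of degree 3 over F_467, and each such polynomial has 3 distinct roots in F_{467^3}. By Möbius inversion the count is N_467(3) = (1/3) Σ_{d|3} μ(3/d) · 467^d = (1/3)(μ(3)·467^1 + μ(1)·467^3) = 101847096/3 = 33949032.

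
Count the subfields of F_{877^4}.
F_{877^4} has 3 subfields

The subfields of F_{p^n} are exactly the fields F_{p^d} for d | n (each is the fixed field of the unique index-d subgroup of Gal(F_{p^n}/F_p) ≅ Z/nZ). The divisors of n = 4 are {1, 2, 4}, giving 3 subfields: F_{877^1}, F_{877^2}, F_{877^4}.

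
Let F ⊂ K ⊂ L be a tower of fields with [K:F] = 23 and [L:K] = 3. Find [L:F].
[L:F] = 69

The tower law says that for any tower of field extensions F ⊂ K ⊂ L with finite degrees, [L:F] = [L:K] · [K:F]. Here this gives [L:F] = 3 · 23 = 69.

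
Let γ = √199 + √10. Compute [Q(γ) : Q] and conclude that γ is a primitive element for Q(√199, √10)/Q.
[Q(γ) : Q] = 4 (equivalently, Q(γ) = Q(√199, √10))

Obviously Q(γ) ⊆ Q(√199, √10), and [Q(√199, √10):Q] = 4 (since 199, 10 are distinct squarefree integers > 1 with 1990 not a perfect square). To show equality we compute the minimal polynomial of γ. From γ = √199 + √10: γ^2 = 199 + 2√(1990) + 10 = 209 + 2√(1990), so γ^2 - 209 = 2√(1990); squaring, (γ^2 - 209)^2 = 4·1990, i.e. γ^4 - 418γ^2 + 43681 - 7960 = 0, i.e. γ^4 - 418γ^2 + 35721 = 0. So γ is a root of x^4 - 418x^2 + 35721. This polynomial is irreducible over Q: it has no rational root (each ±√199 ± √10 is irrational), and any factorization into two quadratics over Q would force √(1990) ∈ Q (pairing opposite roots) or √199, √10 ∈ Q (other pairings), all impossible. Hence [Q(γ):Q] = 4 = [Q(√199, √10):Q], so Q(γ) = Q(√199, √10).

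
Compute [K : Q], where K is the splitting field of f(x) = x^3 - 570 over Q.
[K : Q] = 6

The roots of x^3 - 570 are ∛570, ω∛570, ω^2∛570 where ω = e^(2πi/3) is a primitive cube root of unity, so K = Q(∛570, ω). Now [Q(∛570):Q] = 3 (since 570 is not a perfect cube, x^3 - 570 is irreducible) and [Q(ω):Q] = 2. Both 2 and 3 divide [K:Q], and [K:Q] ≤ 3·2 = 6, so [K:Q] = 6. (Equivalently: Q(∛570) ⊂ R but ω ∉ R, so [K : Q(∛570)] = 2.)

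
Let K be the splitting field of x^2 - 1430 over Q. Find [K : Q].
[K : Q] = 2

f(x) = x^2 - 1430 factors as (x - √1430)(x + √1430). The splitting field is K = Q(√1430). Since 1430 is squarefree and > 1, it is not a perfect square, so x^2 - 1430 is irreducible over Q and [Q(√1430) : Q] = 2. Hence [K : Q] = 2.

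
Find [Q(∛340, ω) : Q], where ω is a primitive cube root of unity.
[Q(∛340, ω) : Q] = 6

[Q(∛340):Q] = 3 (min poly x^3 - 340, irreducible since 340 is not a perfect cube). [Q(ω):Q] = 2 (min poly x^2 + x + 1). Since Q(∛340) ⊂ R and ω ∉ R, we have ω ∉ Q(∛340), so x^2 + x + 1 remains irreducible over Q(∛340) and [Q(∛340, ω) : Q(∛340)] = 2. By the tower law, [Q(∛340, ω) : Q] = 3 · 2 = 6. (In fact Q(∛340, ω) is the splitting field of x^3 - 340 over Q.)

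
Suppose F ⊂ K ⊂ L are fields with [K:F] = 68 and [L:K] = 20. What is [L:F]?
[L:F] = 1360

The tower law says that for any tower of field extensions F ⊂ K ⊂ L with finite degrees, [L:F] = [L:K] · [K:F]. Here this gives [L:F] = 20 · 68 = 1360.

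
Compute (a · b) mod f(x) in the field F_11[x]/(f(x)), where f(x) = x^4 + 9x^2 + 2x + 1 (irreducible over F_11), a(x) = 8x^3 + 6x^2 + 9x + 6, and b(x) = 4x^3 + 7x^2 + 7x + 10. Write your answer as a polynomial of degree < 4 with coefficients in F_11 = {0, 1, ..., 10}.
a · b ≡ 8x^3 + 6x^2 + 8x + 5 (mod f(x))

Multiply in F_11[x]: a(x)·b(x) = (8x^3 + 6x^2 + 9x + 6)·(4x^3 + 7x^2 + 7x + 10) = 10x^6 + 3x^5 + 2x^4 + 5. This has degree ≥ 4, so divide by f(x) over F_11: 10x^6 + 3x^5 + 2x^4 + 5 = (10x^2 + 3x)·(x^4 + 9x^2 + 2x + 1) + (8x^3 + 6x^2 + 8x + 5). Hence a·b ≡ 8x^3 + 6x^2 + 8x + 5 (mod f). (F_11[x]/(f) is a field with 11^4 = 14641 elements since f is irreducible of degree 4.)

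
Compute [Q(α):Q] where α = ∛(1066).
[Q(α):Q] = 3

The minimal polynomial of α is x^3 - 1066, irreducible over Q since 1066 is not a perfect cube (so x^3 - 1066 has no rational root). Hence [Q(α):Q] = deg(m_α) = 3.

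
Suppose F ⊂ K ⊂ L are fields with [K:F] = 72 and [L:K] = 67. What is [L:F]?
[L:F] = 4824

The tower law says that for any tower of field extensions F ⊂ K ⊂ L with finite degrees, [L:F] = [L:K] · [K:F]. Here this gives [L:F] = 67 · 72 = 4824.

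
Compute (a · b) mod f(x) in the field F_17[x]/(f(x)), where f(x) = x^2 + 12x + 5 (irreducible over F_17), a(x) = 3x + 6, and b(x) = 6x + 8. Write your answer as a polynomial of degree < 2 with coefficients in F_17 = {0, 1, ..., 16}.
a · b ≡ 14x + 9 (mod f(x))

Multiply in F_17[x]: a(x)·b(x) = (3x + 6)·(6x + 8) = x^2 + 9x + 14. This has degree ≥ 2, so divide by f(x) over F_17: x^2 + 9x + 14 = (1)·(x^2 + 12x + 5) + (14x + 9). Hence a·b ≡ 14x + 9 (mod f). (F_17[x]/(f) is a field with 17^2 = 289 elements since f is irreducible of degree 2.)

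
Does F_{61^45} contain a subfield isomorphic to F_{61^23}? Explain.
No: F_{61^23} is not a subfield of F_{61^45}

F_{p^m} embeds in F_{p^n} iff m | n. Here 23 ∤ 45 (since 45 = 1·23 + 22 with remainder 22 ≠ 0), so F_{61^23} is not a subfield of F_{61^45}. Equivalently: if it were, the tower law would give 23 = [F_{61^23}:F_61] dividing [F_{61^45}:F_61] = 45, contradiction.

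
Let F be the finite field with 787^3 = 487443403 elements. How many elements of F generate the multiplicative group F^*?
There are φ(487443402) = 155844000 primitive elements

F_q^* is cyclic of order q - 1 = 487443402. A cyclic group of order m has exactly φ(m) generators. Here m = 487443402 = 2 · 3^2 · 37^2 · 131 · 151, so the number of primitive elements is φ(487443402) = 155844000.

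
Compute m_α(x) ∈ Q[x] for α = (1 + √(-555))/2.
m_α(x) = x^2 - x + 139

From 2α - 1 = √(-555), squaring gives (2α - 1)^2 = -555, i.e. 4α^2 - 4α + 1 = -555, so α^2 - α + (1 + 555)/4 = 0. Since -555 ≡ 1 (mod 4), (1 + 555)/4 = 139 ∈ Z. The polynomial x^2 - x + 139 has discriminant 1 - 4·(139) = -555, which is not a perfect square in Q (d = -555 is squarefree and ≠ 1), so x^2 - x + 139 is irreducible over Q. It is the minimal polynomial of α.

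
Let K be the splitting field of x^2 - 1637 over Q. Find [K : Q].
[K : Q] = 2

f(x) = x^2 - 1637 factors as (x - √1637)(x + √1637). The splitting field is K = Q(√1637). Since 1637 is squarefree and > 1, it is not a perfect square, so x^2 - 1637 is irreducible over Q and [Q(√1637) : Q] = 2. Hence [K : Q] = 2.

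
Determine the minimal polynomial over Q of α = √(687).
m_α(x) = x^2 - 687

α satisfies α^2 - 687 = 0, so x^2 - 687 annihilates α. Since d = 687 is squarefree and ≠ 1, it is not a perfect square in Q, so x^2 - 687 has no rational root and is therefore irreducible over Q (a degree-2 polynomial over a field is irreducible iff it has no root). Hence m_α(x) = x^2 - 687.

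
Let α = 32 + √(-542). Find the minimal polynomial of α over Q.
m_α(x) = x^2 - 64x + 1566

From α - 32 = √(-542), squaring gives (α - 32)^2 = -542, i.e. α^2 - 64α + 1024 = -542, so α^2 - 64α + 1566 = 0. The discriminant of x^2 - 64x + 1566 is (-64)^2 - 4·(1566) = 4096 - 6264 = -2168, and 4·(-542) is not a perfect square in Q since -542 is squarefree and ≠ 1. Hence x^2 - 64x + 1566 is irreducible over Q and is the minimal polynomial of α.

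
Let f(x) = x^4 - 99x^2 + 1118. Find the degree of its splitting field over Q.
[K : Q] = 4

Solving the quadratic in x^2: x^2 = (99 ± √(99^2 - 4·1118))/2 = (99 ± √5329)/2 = (99 ± 73)/2, giving x^2 = 86 or x^2 = 13. So f(x) = (x^2 - 86)(x^2 - 13) and the roots of f are ±√86, ±√13. Hence the splitting field is K = Q(√86, √13). Since 86 and 13 are distinct squarefree integers > 1, their product 1118 is not a perfect square, so √13 ∉ Q(√86). By the tower law [K:Q] = [Q(√86,√13):Q(√86)] · [Q(√86):Q] = 2 · 2 = 4.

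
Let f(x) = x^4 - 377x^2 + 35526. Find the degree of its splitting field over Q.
[K : Q] = 4

Solving the quadratic in x^2: x^2 = (377 ± √(377^2 - 4·35526))/2 = (377 ± √25)/2 = (377 ± 5)/2, giving x^2 = 186 or x^2 = 191. So f(x) = (x^2 - 186)(x^2 - 191) and the roots of f are ±√186, ±√191. Hence the splitting field is K = Q(√186, √191). Since 186 and 191 are distinct squarefree integers > 1, their product 35526 is not a perfect square, so √191 ∉ Q(√186). By the tower law [K:Q] = [Q(√186,√191):Q(√186)] · [Q(√186):Q] = 2 · 2 = 4.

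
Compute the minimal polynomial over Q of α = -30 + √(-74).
m_α(x) = x^2 + 60x + 974

From α + 30 = √(-74), squaring gives (α + 30)^2 = -74, i.e. α^2 + 60α + 900 = -74, so α^2 + 60α + 974 = 0. The discriminant of x^2 + 60x + 974 is (60)^2 - 4·(974) = 3600 - 3896 = -296, and 4·(-74) is not a perfect square in Q since -74 is squarefree and ≠ 1. Hence x^2 + 60x + 974 is irreducible over Q and is the minimal polynomial of α.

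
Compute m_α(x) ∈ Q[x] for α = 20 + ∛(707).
m_α(x) = x^3 - 60x^2 + 1200x - 8707

Set β = α - 20 = ∛(707), so β^3 = 707. Then (α - 20)^3 - 707 = 0, i.e. α is a root of g(x) = (x - 20)^3 - 707 = x^3 - 60x^2 + 1200x - 8707. Since g(x) = h(x - 20) where h(x) = x^3 - 707, and h is irreducible over Q (because 707 is not a perfect cube, so h has no rational root, and a monic cubic with no rational root is irreducible), g is also irreducible (irreducibility is preserved under the substitution x → x - 20). Hence m_α(x) = x^3 - 60x^2 + 1200x - 8707.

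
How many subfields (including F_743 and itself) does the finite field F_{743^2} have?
F_{743^2} has 2 subfields

The subfields of F_{p^n} are exactly the fields F_{p^d} for d | n (each is the fixed field of the unique index-d subgroup of Gal(F_{p^n}/F_p) ≅ Z/nZ). The divisors of n = 2 are {1, 2}, giving 2 subfields: F_{743^1}, F_{743^2}.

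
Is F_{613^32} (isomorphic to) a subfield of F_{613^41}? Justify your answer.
No: F_{613^32} is not a subfield of F_{613^41}

F_{p^m} embeds in F_{p^n} iff m | n. Here 32 ∤ 41 (since 41 = 1·32 + 9 with remainder 9 ≠ 0), so F_{613^32} is not a subfield of F_{613^41}. Equivalently: if it were, the tower law would give 32 = [F_{613^32}:F_613] dividing [F_{613^41}:F_613] = 41, contradiction.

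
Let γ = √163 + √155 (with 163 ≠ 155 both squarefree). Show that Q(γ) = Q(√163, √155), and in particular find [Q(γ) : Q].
[Q(γ) : Q] = 4 (equivalently, Q(γ) = Q(√163, √155))

Obviously Q(γ) ⊆ Q(√163, √155), and [Q(√163, √155):Q] = 4 (since 163, 155 are distinct squarefree integers > 1 with 25265 not a perfect square). To show equality we compute the minimal polynomial of γ. From γ = √163 + √155: γ^2 = 163 + 2√(25265) + 155 = 318 + 2√(25265), so γ^2 - 318 = 2√(25265); squaring, (γ^2 - 318)^2 = 4·25265, i.e. γ^4 - 636γ^2 + 101124 - 101060 = 0, i.e. γ^4 - 636γ^2 + 64 = 0. So γ is a root of x^4 - 636x^2 + 64. This polynomial is irreducible over Q: it has no rational root (each ±√163 ± √155 is irrational), and any factorization into two quadratics over Q would force √(25265) ∈ Q (pairing opposite roots) or √163, √155 ∈ Q (other pairings), all impossible. Hence [Q(γ):Q] = 4 = [Q(√163, √155):Q], so Q(γ) = Q(√163, √155).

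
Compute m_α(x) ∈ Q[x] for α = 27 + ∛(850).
m_α(x) = x^3 - 81x^2 + 2187x - 20533

Set β = α - 27 = ∛(850), so β^3 = 850. Then (α - 27)^3 - 850 = 0, i.e. α is a root of g(x) = (x - 27)^3 - 850 = x^3 - 81x^2 + 2187x - 20533. Since g(x) = h(x - 27) where h(x) = x^3 - 850, and h is irreducible over Q (because 850 is not a perfect cube, so h has no rational root, and a monic cubic with no rational root is irreducible), g is also irreducible (irreducibility is preserved under the substitution x → x - 27). Hence m_α(x) = x^3 - 81x^2 + 2187x - 20533.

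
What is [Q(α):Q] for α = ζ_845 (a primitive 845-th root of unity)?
[Q(α):Q] = 624

The minimal polynomial of ζ_845 over Q is the 845-th cyclotomic polynomial Φ_845(x), which is irreducible over Q and has degree φ(845) = 624. Hence [Q(α):Q] = φ(845) = 624.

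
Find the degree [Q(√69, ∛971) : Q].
[Q(√69, ∛971) : Q] = 6

Let L = Q(√69, ∛971). Since Q(√69) ⊂ L and [Q(√69):Q] = 2, the tower law gives 2 | [L:Q]. Likewise Q(∛971) ⊂ L with [Q(∛971):Q] = 3 (because 971 is not a perfect cube), so 3 | [L:Q]. As gcd(2,3) = 1, [L:Q] is divisible by 6. Conversely L is generated over Q by √69 and ∛971, so [L:Q] ≤ 2·3 = 6. Therefore [Q(√69, ∛971) : Q] = 6.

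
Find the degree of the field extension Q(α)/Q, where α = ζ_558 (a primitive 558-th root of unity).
[Q(α):Q] = 180

The minimal polynomial of ζ_558 over Q is the 558-th cyclotomic polynomial Φ_558(x), which is irreducible over Q and has degree φ(558) = 180. Hence [Q(α):Q] = φ(558) = 180.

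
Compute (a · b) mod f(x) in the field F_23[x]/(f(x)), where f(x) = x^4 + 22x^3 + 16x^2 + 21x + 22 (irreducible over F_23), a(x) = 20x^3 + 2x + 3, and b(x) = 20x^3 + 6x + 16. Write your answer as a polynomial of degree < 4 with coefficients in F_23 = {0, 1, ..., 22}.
a · b ≡ 3x^3 + 7x^2 + 17x + 4 (mod f(x))

Multiply in F_23[x]: a(x)·b(x) = (20x^3 + 2x + 3)·(20x^3 + 6x + 16) = 9x^6 + 22x^4 + 12x^3 + 12x^2 + 4x + 2. This has degree ≥ 4, so divide by f(x) over F_23: 9x^6 + 22x^4 + 12x^3 + 12x^2 + 4x + 2 = (9x^2 + 9x + 2)·(x^4 + 22x^3 + 16x^2 + 21x + 22) + (3x^3 + 7x^2 + 17x + 4). Hence a·b ≡ 3x^3 + 7x^2 + 17x + 4 (mod f). (F_23[x]/(f) is a field with 23^4 = 279841 elements since f is irreducible of degree 4.)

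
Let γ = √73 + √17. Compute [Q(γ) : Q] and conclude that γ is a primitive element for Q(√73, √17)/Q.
[Q(γ) : Q] = 4 (equivalently, Q(γ) = Q(√73, √17))

Obviously Q(γ) ⊆ Q(√73, √17), and [Q(√73, √17):Q] = 4 (since 73, 17 are distinct squarefree integers > 1 with 1241 not a perfect square). To show equality we compute the minimal polynomial of γ. From γ = √73 + √17: γ^2 = 73 + 2√(1241) + 17 = 90 + 2√(1241), so γ^2 - 90 = 2√(1241); squaring, (γ^2 - 90)^2 = 4·1241, i.e. γ^4 - 180γ^2 + 8100 - 4964 = 0, i.e. γ^4 - 180γ^2 + 3136 = 0. So γ is a root of x^4 - 180x^2 + 3136. This polynomial is irreducible over Q: it has no rational root (each ±√73 ± √17 is irrational), and any factorization into two quadratics over Q would force √(1241) ∈ Q (pairing opposite roots) or √73, √17 ∈ Q (other pairings), all impossible. Hence [Q(γ):Q] = 4 = [Q(√73, √17):Q], so Q(γ) = Q(√73, √17).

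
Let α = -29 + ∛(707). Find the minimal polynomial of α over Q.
m_α(x) = x^3 + 87x^2 + 2523x + 23682

Set β = α + 29 = ∛(707), so β^3 = 707. Then (α + 29)^3 - 707 = 0, i.e. α is a root of g(x) = (x + 29)^3 - 707 = x^3 + 87x^2 + 2523x + 23682. Since g(x) = h(x + 29) where h(x) = x^3 - 707, and h is irreducible over Q (because 707 is not a perfect cube, so h has no rational root, and a monic cubic with no rational root is irreducible), g is also irreducible (irreducibility is preserved under the substitution x → x + 29). Hence m_α(x) = x^3 + 87x^2 + 2523x + 23682.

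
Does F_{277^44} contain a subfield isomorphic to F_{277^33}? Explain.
No: F_{277^33} is not a subfield of F_{277^44}

F_{p^m} embeds in F_{p^n} iff m | n. Here 33 ∤ 44 (since 44 = 1·33 + 11 with remainder 11 ≠ 0), so F_{277^33} is not a subfield of F_{277^44}. Equivalently: if it were, the tower law would give 33 = [F_{277^33}:F_277] dividing [F_{277^44}:F_277] = 44, contradiction.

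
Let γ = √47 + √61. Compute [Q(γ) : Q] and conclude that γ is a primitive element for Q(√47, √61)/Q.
[Q(γ) : Q] = 4 (equivalently, Q(γ) = Q(√47, √61))

Obviously Q(γ) ⊆ Q(√47, √61), and [Q(√47, √61):Q] = 4 (since 47, 61 are distinct squarefree integers > 1 with 2867 not a perfect square). To show equality we compute the minimal polynomial of γ. From γ = √47 + √61: γ^2 = 47 + 2√(2867) + 61 = 108 + 2√(2867), so γ^2 - 108 = 2√(2867); squaring, (γ^2 - 108)^2 = 4·2867, i.e. γ^4 - 216γ^2 + 11664 - 11468 = 0, i.e. γ^4 - 216γ^2 + 196 = 0. So γ is a root of x^4 - 216x^2 + 196. This polynomial is irreducible over Q: it has no rational root (each ±√47 ± √61 is irrational), and any factorization into two quadratics over Q would force √(2867) ∈ Q (pairing opposite roots) or √47, √61 ∈ Q (other pairings), all impossible. Hence [Q(γ):Q] = 4 = [Q(√47, √61):Q], so Q(γ) = Q(√47, √61).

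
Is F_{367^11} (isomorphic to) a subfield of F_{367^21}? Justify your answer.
No: F_{367^11} is not a subfield of F_{367^21}

F_{p^m} embeds in F_{p^n} iff m | n. Here 11 ∤ 21 (since 21 = 1·11 + 10 with remainder 10 ≠ 0), so F_{367^11} is not a subfield of F_{367^21}. Equivalently: if it were, the tower law would give 11 = [F_{367^11}:F_367] dividing [F_{367^21}:F_367] = 21, contradiction.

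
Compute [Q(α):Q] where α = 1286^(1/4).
[Q(α):Q] = 4

α is a root of x^4 - 1286. By Eisenstein's criterion at the prime p = 2 (which divides the constant term 1286 but p^2 = 4 does not, since 1286 is squarefree), x^4 - 1286 is irreducible over Q. Hence [Q(α):Q] = 4.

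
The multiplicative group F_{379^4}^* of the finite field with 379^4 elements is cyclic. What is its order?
|F_{379^4}^*| = 20632736880

F_{379^4} has 379^4 = 20632736881 elements; its multiplicative group consists of all nonzero elements, so |F_{379^4}^*| = 20632736881 - 1 = 20632736880. (It is cyclic since any finite subgroup of the multiplicative group of a field is cyclic.)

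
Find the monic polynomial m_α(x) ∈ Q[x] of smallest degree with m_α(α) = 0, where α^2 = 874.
m_α(x) = x^2 - 874

α satisfies α^2 - 874 = 0, so x^2 - 874 annihilates α. Since d = 874 is squarefree and ≠ 1, it is not a perfect square in Q, so x^2 - 874 has no rational root and is therefore irreducible over Q (a degree-2 polynomial over a field is irreducible iff it has no root). Hence m_α(x) = x^2 - 874.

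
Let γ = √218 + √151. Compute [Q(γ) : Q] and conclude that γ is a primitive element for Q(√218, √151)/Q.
[Q(γ) : Q] = 4 (equivalently, Q(γ) = Q(√218, √151))

Obviously Q(γ) ⊆ Q(√218, √151), and [Q(√218, √151):Q] = 4 (since 218, 151 are distinct squarefree integers > 1 with 32918 not a perfect square). To show equality we compute the minimal polynomial of γ. From γ = √218 + √151: γ^2 = 218 + 2√(32918) + 151 = 369 + 2√(32918), so γ^2 - 369 = 2√(32918); squaring, (γ^2 - 369)^2 = 4·32918, i.e. γ^4 - 738γ^2 + 136161 - 131672 = 0, i.e. γ^4 - 738γ^2 + 4489 = 0. So γ is a root of x^4 - 738x^2 + 4489. This polynomial is irreducible over Q: it has no rational root (each ±√218 ± √151 is irrational), and any factorization into two quadratics over Q would force √(32918) ∈ Q (pairing opposite roots) or √218, √151 ∈ Q (other pairings), all impossible. Hence [Q(γ):Q] = 4 = [Q(√218, √151):Q], so Q(γ) = Q(√218, √151).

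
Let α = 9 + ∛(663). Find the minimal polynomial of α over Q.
m_α(x) = x^3 - 27x^2 + 243x - 1392

Set β = α - 9 = ∛(663), so β^3 = 663. Then (α - 9)^3 - 663 = 0, i.e. α is a root of g(x) = (x - 9)^3 - 663 = x^3 - 27x^2 + 243x - 1392. Since g(x) = h(x - 9) where h(x) = x^3 - 663, and h is irreducible over Q (because 663 is not a perfect cube, so h has no rational root, and a monic cubic with no rational root is irreducible), g is also irreducible (irreducibility is preserved under the substitution x → x - 9). Hence m_α(x) = x^3 - 27x^2 + 243x - 1392.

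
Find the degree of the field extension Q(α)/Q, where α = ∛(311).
[Q(α):Q] = 3

The minimal polynomial of α is x^3 - 311, irreducible over Q since 311 is not a perfect cube (so x^3 - 311 has no rational root). Hence [Q(α):Q] = deg(m_α) = 3.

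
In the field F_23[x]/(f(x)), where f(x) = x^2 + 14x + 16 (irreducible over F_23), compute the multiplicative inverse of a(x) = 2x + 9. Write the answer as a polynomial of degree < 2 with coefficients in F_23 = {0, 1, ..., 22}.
a(x)^(-1) ≡ 17x + 12 (mod f(x))

Since f is irreducible over F_23, F_23[x]/(f) is a field and a(x) ≠ 0 has an inverse. Apply the extended Euclidean algorithm to f(x) and a(x) in F_23[x]: f(x) = (12x + 22)·a(x) + (2). The last nonzero remainder is the constant 2 = gcd(f, a) in F_23. Back-substituting through the division chain expresses 2 = s(x)·a(x) + t(x)·f(x) with s(x) ≡ 11x + 1 (mod f), so (11x + 1)·a(x) ≡ 2 (mod f). Multiplying by 2^(-1) ≡ 12 in F_23 gives a(x)^(-1) ≡ 12·(11x + 1) ≡ 17x + 12 (mod f). Check: (2x + 9)·(17x + 12) = 11x^2 + 16x + 16 ≡ 1 (mod x^2 + 14x + 16).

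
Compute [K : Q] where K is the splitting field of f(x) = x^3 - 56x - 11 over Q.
[K : Q] = 6

By the rational root test, any rational root of the monic integer polynomial f(x) = x^3 - 56x - 11 must be an integer dividing the constant term -11, i.e. one of ±{1, 11}. Evaluating: f(1) = -66, f(-1) = 44, f(11) = 704, f(-11) = -726; none is 0, so f has no rational root and is therefore irreducible over Q (a cubic with no linear factor over a field is irreducible). For an irreducible cubic, the Galois group is A_3 or S_3 according as the discriminant disc(f) = -4a^3 - 27b^2 = -4·(-56)^3 - 27·(-11)^2 = 699197 is or is not a square in Q. Here disc(f) = 699197 is not a perfect square in Q, so the Galois group of f over Q is not contained in A_3 and must be all of S_3. The splitting field has degree |S_3| = 6 over Q, so [K : Q] = 6.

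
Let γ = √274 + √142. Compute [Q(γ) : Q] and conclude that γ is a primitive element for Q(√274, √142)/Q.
[Q(γ) : Q] = 4 (equivalently, Q(γ) = Q(√274, √142))

Obviously Q(γ) ⊆ Q(√274, √142), and [Q(√274, √142):Q] = 4 (since 274, 142 are distinct squarefree integers > 1 with 38908 not a perfect square). To show equality we compute the minimal polynomial of γ. From γ = √274 + √142: γ^2 = 274 + 2√(38908) + 142 = 416 + 2√(38908), so γ^2 - 416 = 2√(38908); squaring, (γ^2 - 416)^2 = 4·38908, i.e. γ^4 - 832γ^2 + 173056 - 155632 = 0, i.e. γ^4 - 832γ^2 + 17424 = 0. So γ is a root of x^4 - 832x^2 + 17424. This polynomial is irreducible over Q: it has no rational root (each ±√274 ± √142 is irrational), and any factorization into two quadratics over Q would force √(38908) ∈ Q (pairing opposite roots) or √274, √142 ∈ Q (other pairings), all impossible. Hence [Q(γ):Q] = 4 = [Q(√274, √142):Q], so Q(γ) = Q(√274, √142).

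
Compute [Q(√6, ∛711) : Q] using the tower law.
[Q(√6, ∛711) : Q] = 6

Let L = Q(√6, ∛711). Since Q(√6) ⊂ L and [Q(√6):Q] = 2, the tower law gives 2 | [L:Q]. Likewise Q(∛711) ⊂ L with [Q(∛711):Q] = 3 (because 711 is not a perfect cube), so 3 | [L:Q]. As gcd(2,3) = 1, [L:Q] is divisible by 6. Conversely L is generated over Q by √6 and ∛711, so [L:Q] ≤ 2·3 = 6. Therefore [Q(√6, ∛711) : Q] = 6.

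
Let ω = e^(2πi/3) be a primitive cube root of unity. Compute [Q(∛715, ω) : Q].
[Q(∛715, ω) : Q] = 6

[Q(∛715):Q] = 3 (min poly x^3 - 715, irreducible since 715 is not a perfect cube). [Q(ω):Q] = 2 (min poly x^2 + x + 1). Since Q(∛715) ⊂ R and ω ∉ R, we have ω ∉ Q(∛715), so x^2 + x + 1 remains irreducible over Q(∛715) and [Q(∛715, ω) : Q(∛715)] = 2. By the tower law, [Q(∛715, ω) : Q] = 3 · 2 = 6. (In fact Q(∛715, ω) is the splitting field of x^3 - 715 over Q.)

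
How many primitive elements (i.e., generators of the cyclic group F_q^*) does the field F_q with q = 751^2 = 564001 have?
There are φ(564000) = 147200 primitive elements

F_q^* is cyclic of order q - 1 = 564000. A cyclic group of order m has exactly φ(m) generators. Here m = 564000 = 2^5 · 3 · 5^3 · 47, so the number of primitive elements is φ(564000) = 147200.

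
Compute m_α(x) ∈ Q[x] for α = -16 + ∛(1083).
m_α(x) = x^3 + 48x^2 + 768x + 3013

Set β = α + 16 = ∛(1083), so β^3 = 1083. Then (α + 16)^3 - 1083 = 0, i.e. α is a root of g(x) = (x + 16)^3 - 1083 = x^3 + 48x^2 + 768x + 3013. Since g(x) = h(x + 16) where h(x) = x^3 - 1083, and h is irreducible over Q (because 1083 is not a perfect cube, so h has no rational root, and a monic cubic with no rational root is irreducible), g is also irreducible (irreducibility is preserved under the substitution x → x + 16). Hence m_α(x) = x^3 + 48x^2 + 768x + 3013.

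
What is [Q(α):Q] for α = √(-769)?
[Q(α):Q] = 2

[Q(α):Q] equals the degree of the minimal polynomial of α. Here α^2 = -769 and x^2 + 769 is irreducible (d = -769 is squarefree, ≠ 1, hence not a square), so deg(m_α) = 2. Thus [Q(α):Q] = 2.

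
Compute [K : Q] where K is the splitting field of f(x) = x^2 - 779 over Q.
[K : Q] = 2

f(x) = x^2 - 779 factors as (x - √779)(x + √779). The splitting field is K = Q(√779). Since 779 is squarefree and > 1, it is not a perfect square, so x^2 - 779 is irreducible over Q and [Q(√779) : Q] = 2. Hence [K : Q] = 2.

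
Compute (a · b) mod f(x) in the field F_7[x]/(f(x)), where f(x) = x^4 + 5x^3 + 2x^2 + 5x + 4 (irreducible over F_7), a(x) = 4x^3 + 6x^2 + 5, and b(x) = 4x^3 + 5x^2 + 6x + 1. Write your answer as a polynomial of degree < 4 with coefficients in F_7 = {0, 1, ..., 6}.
a · b ≡ x^3 + 2x^2 + 4x + 2 (mod f(x))

Multiply in F_7[x]: a(x)·b(x) = (4x^3 + 6x^2 + 5)·(4x^3 + 5x^2 + 6x + 1) = 2x^6 + 2x^5 + 5x^4 + 4x^3 + 3x^2 + 2x + 5. This has degree ≥ 4, so divide by f(x) over F_7: 2x^6 + 2x^5 + 5x^4 + 4x^3 + 3x^2 + 2x + 5 = (2x^2 + 6x + 6)·(x^4 + 5x^3 + 2x^2 + 5x + 4) + (x^3 + 2x^2 + 4x + 2). Hence a·b ≡ x^3 + 2x^2 + 4x + 2 (mod f). (F_7[x]/(f) is a field with 7^4 = 2401 elements since f is irreducible of degree 4.)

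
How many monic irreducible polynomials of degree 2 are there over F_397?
There are 78606 monic irreducible polynomials of degree 2 over F_397

Each element of F_{397^2} that lies in no proper subfield is a root of exactly one monic irreducible of degree 2 over F_397, and each such polynomial has 2 distinct roots in F_{397^2}. By Möbius inversion the count is N_397(2) = (1/2) Σ_{d|2} μ(2/d) · 397^d = (1/2)(μ(2)·397^1 + μ(1)·397^2) = 157212/2 = 78606.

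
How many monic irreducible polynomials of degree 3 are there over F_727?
There are 128079952 monic irreducible polynomials of degree 3 over F_727

Each element of F_{727^3} that lies in no proper subfield is a root of exactly one monic irreducible of degree 3 over F_727, and each such polynomial has 3 distinct roots in F_{727^3}. By Möbius inversion the count is N_727(3) = (1/3) Σ_{d|3} μ(3/d) · 727^d = (1/3)(μ(3)·727^1 + μ(1)·727^3) = 384239856/3 = 128079952.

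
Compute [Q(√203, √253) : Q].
[Q(√203, √253) : Q] = 4

[Q(√203):Q] = 2 (min poly x^2 - 203, irreducible since 203 is squarefree > 1). For the top step, suppose √253 ∈ Q(√203), say √253 = c + d√203 with c, d ∈ Q. Squaring: 253 = c^2 + 203d^2 + 2cd√203. Since √203 ∉ Q this forces 2cd = 0. If d = 0 then √253 = c ∈ Q, contradicting 253 squarefree > 1. If c = 0 then 253 = 203d^2, so 203·253 = (203d)^2 is a perfect square in Q — but 203·253 = 51359 is not a perfect square (since 203 and 253 are distinct squarefree integers). Contradiction. Hence √253 ∉ Q(√203), so x^2 - 253 stays irreducible over Q(√203) and [Q(√203, √253) : Q(√203)] = 2. By the tower law, [Q(√203, √253) : Q] = 2 · 2 = 4.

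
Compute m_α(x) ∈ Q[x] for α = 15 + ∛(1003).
m_α(x) = x^3 - 45x^2 + 675x - 4378

Set β = α - 15 = ∛(1003), so β^3 = 1003. Then (α - 15)^3 - 1003 = 0, i.e. α is a root of g(x) = (x - 15)^3 - 1003 = x^3 - 45x^2 + 675x - 4378. Since g(x) = h(x - 15) where h(x) = x^3 - 1003, and h is irreducible over Q (because 1003 is not a perfect cube, so h has no rational root, and a monic cubic with no rational root is irreducible), g is also irreducible (irreducibility is preserved under the substitution x → x - 15). Hence m_α(x) = x^3 - 45x^2 + 675x - 4378.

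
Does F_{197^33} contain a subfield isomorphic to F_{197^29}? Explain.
No: F_{197^29} is not a subfield of F_{197^33}

F_{p^m} embeds in F_{p^n} iff m | n. Here 29 ∤ 33 (since 33 = 1·29 + 4 with remainder 4 ≠ 0), so F_{197^29} is not a subfield of F_{197^33}. Equivalently: if it were, the tower law would give 29 = [F_{197^29}:F_197] dividing [F_{197^33}:F_197] = 33, contradiction.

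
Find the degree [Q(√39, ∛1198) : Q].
[Q(√39, ∛1198) : Q] = 6

Let L = Q(√39, ∛1198). Since Q(√39) ⊂ L and [Q(√39):Q] = 2, the tower law gives 2 | [L:Q]. Likewise Q(∛1198) ⊂ L with [Q(∛1198):Q] = 3 (because 1198 is not a perfect cube), so 3 | [L:Q]. As gcd(2,3) = 1, [L:Q] is divisible by 6. Conversely L is generated over Q by √39 and ∛1198, so [L:Q] ≤ 2·3 = 6. Therefore [Q(√39, ∛1198) : Q] = 6.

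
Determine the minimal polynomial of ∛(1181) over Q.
m_α(x) = x^3 - 1181

α satisfies α^3 = 1181, so x^3 - 1181 annihilates α. By the rational root test, a rational root p/q (in lowest terms) of x^3 - 1181 would satisfy p^3 = 1181 q^3, forcing q = 1 and p^3 = 1181; but 1181 is not a perfect cube, contradiction. A monic cubic over Q with no rational root is irreducible (any nontrivial factorization would include a linear factor). Hence x^3 - 1181 is the minimal polynomial of α, and in particular [Q(α):Q] = 3.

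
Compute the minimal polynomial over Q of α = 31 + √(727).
m_α(x) = x^2 - 62x + 234

From α - 31 = √(727), squaring gives (α - 31)^2 = 727, i.e. α^2 - 62α + 961 = 727, so α^2 - 62α + 234 = 0. The discriminant of x^2 - 62x + 234 is (-62)^2 - 4·(234) = 3844 - 936 = 2908, and 4·(727) is not a perfect square in Q since 727 is squarefree and ≠ 1. Hence x^2 - 62x + 234 is irreducible over Q and is the minimal polynomial of α.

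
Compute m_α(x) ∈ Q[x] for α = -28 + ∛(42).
m_α(x) = x^3 + 84x^2 + 2352x + 21910

Set β = α + 28 = ∛(42), so β^3 = 42. Then (α + 28)^3 - 42 = 0, i.e. α is a root of g(x) = (x + 28)^3 - 42 = x^3 + 84x^2 + 2352x + 21910. Since g(x) = h(x + 28) where h(x) = x^3 - 42, and h is irreducible over Q (because 42 is not a perfect cube, so h has no rational root, and a monic cubic with no rational root is irreducible), g is also irreducible (irreducibility is preserved under the substitution x → x + 28). Hence m_α(x) = x^3 + 84x^2 + 2352x + 21910.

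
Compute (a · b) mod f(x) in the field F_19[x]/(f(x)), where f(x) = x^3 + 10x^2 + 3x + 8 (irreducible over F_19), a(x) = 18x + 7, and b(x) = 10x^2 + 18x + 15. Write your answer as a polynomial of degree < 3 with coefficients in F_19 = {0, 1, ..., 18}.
a · b ≡ 8x + 14 (mod f(x))

Multiply in F_19[x]: a(x)·b(x) = (18x + 7)·(10x^2 + 18x + 15) = 9x^3 + 14x^2 + 16x + 10. This has degree ≥ 3, so divide by f(x) over F_19: 9x^3 + 14x^2 + 16x + 10 = (9)·(x^3 + 10x^2 + 3x + 8) + (8x + 14). Hence a·b ≡ 8x + 14 (mod f). (F_19[x]/(f) is a field with 19^3 = 6859 elements since f is irreducible of degree 3.)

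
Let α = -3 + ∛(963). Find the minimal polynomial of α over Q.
m_α(x) = x^3 + 9x^2 + 27x - 936

Set β = α + 3 = ∛(963), so β^3 = 963. Then (α + 3)^3 - 963 = 0, i.e. α is a root of g(x) = (x + 3)^3 - 963 = x^3 + 9x^2 + 27x - 936. Since g(x) = h(x + 3) where h(x) = x^3 - 963, and h is irreducible over Q (because 963 is not a perfect cube, so h has no rational root, and a monic cubic with no rational root is irreducible), g is also irreducible (irreducibility is preserved under the substitution x → x + 3). Hence m_α(x) = x^3 + 9x^2 + 27x - 936.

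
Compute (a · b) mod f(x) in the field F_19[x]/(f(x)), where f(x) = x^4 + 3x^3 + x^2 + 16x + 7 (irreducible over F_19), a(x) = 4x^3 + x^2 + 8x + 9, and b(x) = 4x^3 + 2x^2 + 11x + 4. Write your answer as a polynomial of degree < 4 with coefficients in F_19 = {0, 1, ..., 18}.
a · b ≡ 14x^3 + 5x^2 + 5 (mod f(x))

Multiply in F_19[x]: a(x)·b(x) = (4x^3 + x^2 + 8x + 9)·(4x^3 + 2x^2 + 11x + 4) = 16x^6 + 12x^5 + 2x^4 + 3x^3 + 15x^2 + 17x + 17. This has degree ≥ 4, so divide by f(x) over F_19: 16x^6 + 12x^5 + 2x^4 + 3x^3 + 15x^2 + 17x + 17 = (16x^2 + 2x + 18)·(x^4 + 3x^3 + x^2 + 16x + 7) + (14x^3 + 5x^2 + 5). Hence a·b ≡ 14x^3 + 5x^2 + 5 (mod f). (F_19[x]/(f) is a field with 19^4 = 130321 elements since f is irreducible of degree 4.)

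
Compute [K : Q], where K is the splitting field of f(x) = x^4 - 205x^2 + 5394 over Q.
[K : Q] = 4

Solving the quadratic in x^2: x^2 = (205 ± √(205^2 - 4·5394))/2 = (205 ± √20449)/2 = (205 ± 143)/2, giving x^2 = 174 or x^2 = 31. So f(x) = (x^2 - 174)(x^2 - 31) and the roots of f are ±√174, ±√31. Hence the splitting field is K = Q(√174, √31). Since 174 and 31 are distinct squarefree integers > 1, their product 5394 is not a perfect square, so √31 ∉ Q(√174). By the tower law [K:Q] = [Q(√174,√31):Q(√174)] · [Q(√174):Q] = 2 · 2 = 4.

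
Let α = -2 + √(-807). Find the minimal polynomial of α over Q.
m_α(x) = x^2 + 4x + 811

From α + 2 = √(-807), squaring gives (α + 2)^2 = -807, i.e. α^2 + 4α + 4 = -807, so α^2 + 4α + 811 = 0. The discriminant of x^2 + 4x + 811 is (4)^2 - 4·(811) = 16 - 3244 = -3228, and 4·(-807) is not a perfect square in Q since -807 is squarefree and ≠ 1. Hence x^2 + 4x + 811 is irreducible over Q and is the minimal polynomial of α.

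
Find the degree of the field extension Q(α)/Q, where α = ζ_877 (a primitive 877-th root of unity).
[Q(α):Q] = 876

The minimal polynomial of ζ_877 over Q is the 877-th cyclotomic polynomial Φ_877(x), which is irreducible over Q and has degree φ(877) = 876. Hence [Q(α):Q] = φ(877) = 876.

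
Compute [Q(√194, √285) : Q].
[Q(√194, √285) : Q] = 4

[Q(√194):Q] = 2 (min poly x^2 - 194, irreducible since 194 is squarefree > 1). For the top step, suppose √285 ∈ Q(√194), say √285 = c + d√194 with c, d ∈ Q. Squaring: 285 = c^2 + 194d^2 + 2cd√194. Since √194 ∉ Q this forces 2cd = 0. If d = 0 then √285 = c ∈ Q, contradicting 285 squarefree > 1. If c = 0 then 285 = 194d^2, so 194·285 = (194d)^2 is a perfect square in Q — but 194·285 = 55290 is not a perfect square (since 194 and 285 are distinct squarefree integers). Contradiction. Hence √285 ∉ Q(√194), so x^2 - 285 stays irreducible over Q(√194) and [Q(√194, √285) : Q(√194)] = 2. By the tower law, [Q(√194, √285) : Q] = 2 · 2 = 4.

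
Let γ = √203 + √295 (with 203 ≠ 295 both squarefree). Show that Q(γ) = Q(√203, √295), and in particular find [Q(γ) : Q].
[Q(γ) : Q] = 4 (equivalently, Q(γ) = Q(√203, √295))

Obviously Q(γ) ⊆ Q(√203, √295), and [Q(√203, √295):Q] = 4 (since 203, 295 are distinct squarefree integers > 1 with 59885 not a perfect square). To show equality we compute the minimal polynomial of γ. From γ = √203 + √295: γ^2 = 203 + 2√(59885) + 295 = 498 + 2√(59885), so γ^2 - 498 = 2√(59885); squaring, (γ^2 - 498)^2 = 4·59885, i.e. γ^4 - 996γ^2 + 248004 - 239540 = 0, i.e. γ^4 - 996γ^2 + 8464 = 0. So γ is a root of x^4 - 996x^2 + 8464. This polynomial is irreducible over Q: it has no rational root (each ±√203 ± √295 is irrational), and any factorization into two quadratics over Q would force √(59885) ∈ Q (pairing opposite roots) or √203, √295 ∈ Q (other pairings), all impossible. Hence [Q(γ):Q] = 4 = [Q(√203, √295):Q], so Q(γ) = Q(√203, √295).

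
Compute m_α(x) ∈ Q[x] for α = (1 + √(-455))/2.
m_α(x) = x^2 - x + 114

From 2α - 1 = √(-455), squaring gives (2α - 1)^2 = -455, i.e. 4α^2 - 4α + 1 = -455, so α^2 - α + (1 + 455)/4 = 0. Since -455 ≡ 1 (mod 4), (1 + 455)/4 = 114 ∈ Z. The polynomial x^2 - x + 114 has discriminant 1 - 4·(114) = -455, which is not a perfect square in Q (d = -455 is squarefree and ≠ 1), so x^2 - x + 114 is irreducible over Q. It is the minimal polynomial of α.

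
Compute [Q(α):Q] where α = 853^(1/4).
[Q(α):Q] = 4

α is a root of x^4 - 853. By Eisenstein's criterion at the prime p = 853 (which divides the constant term 853 but p^2 = 727609 does not, since 853 is squarefree), x^4 - 853 is irreducible over Q. Hence [Q(α):Q] = 4.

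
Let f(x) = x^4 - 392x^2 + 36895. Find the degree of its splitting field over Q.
[K : Q] = 4

Solving the quadratic in x^2: x^2 = (392 ± √(392^2 - 4·36895))/2 = (392 ± √6084)/2 = (392 ± 78)/2, giving x^2 = 235 or x^2 = 157. So f(x) = (x^2 - 235)(x^2 - 157) and the roots of f are ±√235, ±√157. Hence the splitting field is K = Q(√235, √157). Since 235 and 157 are distinct squarefree integers > 1, their product 36895 is not a perfect square, so √157 ∉ Q(√235). By the tower law [K:Q] = [Q(√235,√157):Q(√235)] · [Q(√235):Q] = 2 · 2 = 4.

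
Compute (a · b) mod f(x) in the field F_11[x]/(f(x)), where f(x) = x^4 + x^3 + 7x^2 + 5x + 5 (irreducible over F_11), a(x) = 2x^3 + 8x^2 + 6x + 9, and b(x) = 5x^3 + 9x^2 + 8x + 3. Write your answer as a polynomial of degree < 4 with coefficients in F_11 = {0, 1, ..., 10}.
a · b ≡ 3x^3 + 6x^2 + 4x + 5 (mod f(x))

Multiply in F_11[x]: a(x)·b(x) = (2x^3 + 8x^2 + 6x + 9)·(5x^3 + 9x^2 + 8x + 3) = 10x^6 + 3x^5 + 8x^4 + 4x^3 + 10x^2 + 2x + 5. This has degree ≥ 4, so divide by f(x) over F_11: 10x^6 + 3x^5 + 8x^4 + 4x^3 + 10x^2 + 2x + 5 = (10x^2 + 4x)·(x^4 + x^3 + 7x^2 + 5x + 5) + (3x^3 + 6x^2 + 4x + 5). Hence a·b ≡ 3x^3 + 6x^2 + 4x + 5 (mod f). (F_11[x]/(f) is a field with 11^4 = 14641 elements since f is irreducible of degree 4.)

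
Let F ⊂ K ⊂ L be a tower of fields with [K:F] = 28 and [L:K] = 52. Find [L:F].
[L:F] = 1456

The tower law says that for any tower of field extensions F ⊂ K ⊂ L with finite degrees, [L:F] = [L:K] · [K:F]. Here this gives [L:F] = 52 · 28 = 1456.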